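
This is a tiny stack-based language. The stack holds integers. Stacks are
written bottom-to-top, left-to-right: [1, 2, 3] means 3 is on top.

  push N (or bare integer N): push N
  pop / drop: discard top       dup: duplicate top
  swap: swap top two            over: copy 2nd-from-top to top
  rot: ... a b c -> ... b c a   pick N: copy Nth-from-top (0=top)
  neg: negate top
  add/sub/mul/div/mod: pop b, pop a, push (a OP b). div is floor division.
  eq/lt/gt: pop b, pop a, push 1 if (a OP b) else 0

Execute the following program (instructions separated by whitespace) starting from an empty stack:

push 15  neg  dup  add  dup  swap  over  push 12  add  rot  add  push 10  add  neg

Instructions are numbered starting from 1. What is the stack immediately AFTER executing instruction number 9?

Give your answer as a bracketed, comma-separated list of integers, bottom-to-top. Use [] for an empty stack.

Step 1 ('push 15'): [15]
Step 2 ('neg'): [-15]
Step 3 ('dup'): [-15, -15]
Step 4 ('add'): [-30]
Step 5 ('dup'): [-30, -30]
Step 6 ('swap'): [-30, -30]
Step 7 ('over'): [-30, -30, -30]
Step 8 ('push 12'): [-30, -30, -30, 12]
Step 9 ('add'): [-30, -30, -18]

Answer: [-30, -30, -18]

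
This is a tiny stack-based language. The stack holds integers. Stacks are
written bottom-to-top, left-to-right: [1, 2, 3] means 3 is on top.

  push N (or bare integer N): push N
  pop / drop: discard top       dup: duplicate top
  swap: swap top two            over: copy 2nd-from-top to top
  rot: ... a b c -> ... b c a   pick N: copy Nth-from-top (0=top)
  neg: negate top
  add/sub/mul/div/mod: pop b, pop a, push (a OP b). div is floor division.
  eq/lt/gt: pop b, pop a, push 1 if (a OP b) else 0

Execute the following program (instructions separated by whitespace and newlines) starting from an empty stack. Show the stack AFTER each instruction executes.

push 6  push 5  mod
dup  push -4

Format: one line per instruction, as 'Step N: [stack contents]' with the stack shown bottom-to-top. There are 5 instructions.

Step 1: [6]
Step 2: [6, 5]
Step 3: [1]
Step 4: [1, 1]
Step 5: [1, 1, -4]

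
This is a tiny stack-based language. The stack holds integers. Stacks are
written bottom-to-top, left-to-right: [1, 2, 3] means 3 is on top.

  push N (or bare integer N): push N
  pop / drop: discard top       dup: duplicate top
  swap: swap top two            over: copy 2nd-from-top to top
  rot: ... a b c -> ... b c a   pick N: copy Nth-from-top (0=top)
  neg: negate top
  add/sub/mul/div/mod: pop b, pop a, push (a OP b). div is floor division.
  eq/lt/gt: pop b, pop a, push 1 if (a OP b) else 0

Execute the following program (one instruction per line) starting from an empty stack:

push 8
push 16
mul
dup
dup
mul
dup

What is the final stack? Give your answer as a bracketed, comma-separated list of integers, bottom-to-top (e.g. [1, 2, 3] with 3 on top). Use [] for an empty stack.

After 'push 8': [8]
After 'push 16': [8, 16]
After 'mul': [128]
After 'dup': [128, 128]
After 'dup': [128, 128, 128]
After 'mul': [128, 16384]
After 'dup': [128, 16384, 16384]

Answer: [128, 16384, 16384]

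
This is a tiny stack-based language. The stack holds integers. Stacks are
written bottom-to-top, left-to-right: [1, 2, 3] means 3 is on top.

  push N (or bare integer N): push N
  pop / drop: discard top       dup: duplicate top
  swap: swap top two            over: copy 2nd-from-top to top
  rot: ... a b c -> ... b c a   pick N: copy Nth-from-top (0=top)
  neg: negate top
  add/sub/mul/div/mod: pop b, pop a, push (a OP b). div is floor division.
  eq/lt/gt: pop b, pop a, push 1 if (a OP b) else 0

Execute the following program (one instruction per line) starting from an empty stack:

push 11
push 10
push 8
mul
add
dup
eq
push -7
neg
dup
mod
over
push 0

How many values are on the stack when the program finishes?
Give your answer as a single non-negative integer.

After 'push 11': stack = [11] (depth 1)
After 'push 10': stack = [11, 10] (depth 2)
After 'push 8': stack = [11, 10, 8] (depth 3)
After 'mul': stack = [11, 80] (depth 2)
After 'add': stack = [91] (depth 1)
After 'dup': stack = [91, 91] (depth 2)
After 'eq': stack = [1] (depth 1)
After 'push -7': stack = [1, -7] (depth 2)
After 'neg': stack = [1, 7] (depth 2)
After 'dup': stack = [1, 7, 7] (depth 3)
After 'mod': stack = [1, 0] (depth 2)
After 'over': stack = [1, 0, 1] (depth 3)
After 'push 0': stack = [1, 0, 1, 0] (depth 4)

Answer: 4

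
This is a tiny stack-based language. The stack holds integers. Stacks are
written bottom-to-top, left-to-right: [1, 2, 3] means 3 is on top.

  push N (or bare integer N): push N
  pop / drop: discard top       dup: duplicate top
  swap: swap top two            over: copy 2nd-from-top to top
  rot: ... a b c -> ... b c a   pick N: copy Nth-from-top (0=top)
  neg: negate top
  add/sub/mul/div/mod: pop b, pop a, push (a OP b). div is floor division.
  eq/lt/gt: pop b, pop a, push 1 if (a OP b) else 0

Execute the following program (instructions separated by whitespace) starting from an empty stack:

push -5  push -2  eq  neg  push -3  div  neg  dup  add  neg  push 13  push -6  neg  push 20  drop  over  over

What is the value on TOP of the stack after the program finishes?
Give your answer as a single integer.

After 'push -5': [-5]
After 'push -2': [-5, -2]
After 'eq': [0]
After 'neg': [0]
After 'push -3': [0, -3]
After 'div': [0]
After 'neg': [0]
After 'dup': [0, 0]
After 'add': [0]
After 'neg': [0]
After 'push 13': [0, 13]
After 'push -6': [0, 13, -6]
After 'neg': [0, 13, 6]
After 'push 20': [0, 13, 6, 20]
After 'drop': [0, 13, 6]
After 'over': [0, 13, 6, 13]
After 'over': [0, 13, 6, 13, 6]

Answer: 6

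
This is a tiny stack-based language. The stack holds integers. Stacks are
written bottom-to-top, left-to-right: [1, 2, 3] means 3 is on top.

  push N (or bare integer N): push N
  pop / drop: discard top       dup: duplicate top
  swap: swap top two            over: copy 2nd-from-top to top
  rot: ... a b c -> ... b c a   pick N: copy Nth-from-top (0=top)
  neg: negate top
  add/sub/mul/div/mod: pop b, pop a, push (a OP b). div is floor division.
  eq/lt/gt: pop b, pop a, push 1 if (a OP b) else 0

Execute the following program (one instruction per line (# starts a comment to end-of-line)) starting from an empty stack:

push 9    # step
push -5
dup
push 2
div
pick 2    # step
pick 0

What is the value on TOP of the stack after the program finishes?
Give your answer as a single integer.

After 'push 9': [9]
After 'push -5': [9, -5]
After 'dup': [9, -5, -5]
After 'push 2': [9, -5, -5, 2]
After 'div': [9, -5, -3]
After 'pick 2': [9, -5, -3, 9]
After 'pick 0': [9, -5, -3, 9, 9]

Answer: 9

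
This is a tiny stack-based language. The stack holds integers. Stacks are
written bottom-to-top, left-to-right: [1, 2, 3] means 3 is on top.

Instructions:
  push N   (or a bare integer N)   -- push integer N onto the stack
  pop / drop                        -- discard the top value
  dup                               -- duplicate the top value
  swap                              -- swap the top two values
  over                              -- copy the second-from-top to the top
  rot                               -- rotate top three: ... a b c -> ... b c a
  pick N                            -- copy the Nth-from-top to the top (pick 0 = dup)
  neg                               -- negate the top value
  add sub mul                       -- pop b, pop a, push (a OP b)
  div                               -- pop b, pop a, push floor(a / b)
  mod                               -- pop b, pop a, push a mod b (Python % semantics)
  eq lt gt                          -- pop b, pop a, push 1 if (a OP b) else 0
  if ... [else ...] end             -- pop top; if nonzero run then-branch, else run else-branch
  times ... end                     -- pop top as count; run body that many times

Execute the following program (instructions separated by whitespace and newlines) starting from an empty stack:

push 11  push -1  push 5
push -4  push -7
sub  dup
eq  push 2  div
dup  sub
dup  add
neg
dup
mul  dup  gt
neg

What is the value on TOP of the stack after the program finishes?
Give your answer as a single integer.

Answer: 0

Derivation:
After 'push 11': [11]
After 'push -1': [11, -1]
After 'push 5': [11, -1, 5]
After 'push -4': [11, -1, 5, -4]
After 'push -7': [11, -1, 5, -4, -7]
After 'sub': [11, -1, 5, 3]
After 'dup': [11, -1, 5, 3, 3]
After 'eq': [11, -1, 5, 1]
After 'push 2': [11, -1, 5, 1, 2]
After 'div': [11, -1, 5, 0]
After 'dup': [11, -1, 5, 0, 0]
After 'sub': [11, -1, 5, 0]
After 'dup': [11, -1, 5, 0, 0]
After 'add': [11, -1, 5, 0]
After 'neg': [11, -1, 5, 0]
After 'dup': [11, -1, 5, 0, 0]
After 'mul': [11, -1, 5, 0]
After 'dup': [11, -1, 5, 0, 0]
After 'gt': [11, -1, 5, 0]
After 'neg': [11, -1, 5, 0]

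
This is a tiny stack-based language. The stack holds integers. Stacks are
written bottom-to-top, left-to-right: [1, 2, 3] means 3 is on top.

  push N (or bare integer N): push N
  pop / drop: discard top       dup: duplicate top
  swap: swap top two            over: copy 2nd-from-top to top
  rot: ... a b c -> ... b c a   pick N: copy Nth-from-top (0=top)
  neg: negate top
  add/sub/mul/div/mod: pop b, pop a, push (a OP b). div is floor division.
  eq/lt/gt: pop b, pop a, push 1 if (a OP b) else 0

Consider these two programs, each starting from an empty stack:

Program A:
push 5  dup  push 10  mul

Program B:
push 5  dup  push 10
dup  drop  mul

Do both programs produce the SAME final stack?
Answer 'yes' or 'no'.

Answer: yes

Derivation:
Program A trace:
  After 'push 5': [5]
  After 'dup': [5, 5]
  After 'push 10': [5, 5, 10]
  After 'mul': [5, 50]
Program A final stack: [5, 50]

Program B trace:
  After 'push 5': [5]
  After 'dup': [5, 5]
  After 'push 10': [5, 5, 10]
  After 'dup': [5, 5, 10, 10]
  After 'drop': [5, 5, 10]
  After 'mul': [5, 50]
Program B final stack: [5, 50]
Same: yes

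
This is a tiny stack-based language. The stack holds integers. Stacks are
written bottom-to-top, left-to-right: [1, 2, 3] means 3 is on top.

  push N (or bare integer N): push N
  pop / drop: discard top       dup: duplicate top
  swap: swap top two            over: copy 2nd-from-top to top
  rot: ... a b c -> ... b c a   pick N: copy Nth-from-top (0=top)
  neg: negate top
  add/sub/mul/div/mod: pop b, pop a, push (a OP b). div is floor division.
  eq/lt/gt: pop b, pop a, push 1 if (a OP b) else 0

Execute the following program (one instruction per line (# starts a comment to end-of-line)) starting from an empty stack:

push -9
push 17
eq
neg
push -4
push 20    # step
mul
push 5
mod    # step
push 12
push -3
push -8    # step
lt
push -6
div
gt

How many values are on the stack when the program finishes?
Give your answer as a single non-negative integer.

Answer: 3

Derivation:
After 'push -9': stack = [-9] (depth 1)
After 'push 17': stack = [-9, 17] (depth 2)
After 'eq': stack = [0] (depth 1)
After 'neg': stack = [0] (depth 1)
After 'push -4': stack = [0, -4] (depth 2)
After 'push 20': stack = [0, -4, 20] (depth 3)
After 'mul': stack = [0, -80] (depth 2)
After 'push 5': stack = [0, -80, 5] (depth 3)
After 'mod': stack = [0, 0] (depth 2)
After 'push 12': stack = [0, 0, 12] (depth 3)
After 'push -3': stack = [0, 0, 12, -3] (depth 4)
After 'push -8': stack = [0, 0, 12, -3, -8] (depth 5)
After 'lt': stack = [0, 0, 12, 0] (depth 4)
After 'push -6': stack = [0, 0, 12, 0, -6] (depth 5)
After 'div': stack = [0, 0, 12, 0] (depth 4)
After 'gt': stack = [0, 0, 1] (depth 3)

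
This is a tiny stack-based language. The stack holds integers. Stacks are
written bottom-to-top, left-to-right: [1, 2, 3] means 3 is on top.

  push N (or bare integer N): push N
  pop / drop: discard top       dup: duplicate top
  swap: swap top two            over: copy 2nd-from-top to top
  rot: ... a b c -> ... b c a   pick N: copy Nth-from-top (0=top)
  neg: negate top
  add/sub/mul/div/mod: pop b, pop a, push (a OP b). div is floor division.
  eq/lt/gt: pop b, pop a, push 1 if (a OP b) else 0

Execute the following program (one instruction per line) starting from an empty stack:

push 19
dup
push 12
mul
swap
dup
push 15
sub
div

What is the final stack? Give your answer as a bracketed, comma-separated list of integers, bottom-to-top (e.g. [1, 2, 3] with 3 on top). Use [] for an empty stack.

Answer: [228, 4]

Derivation:
After 'push 19': [19]
After 'dup': [19, 19]
After 'push 12': [19, 19, 12]
After 'mul': [19, 228]
After 'swap': [228, 19]
After 'dup': [228, 19, 19]
After 'push 15': [228, 19, 19, 15]
After 'sub': [228, 19, 4]
After 'div': [228, 4]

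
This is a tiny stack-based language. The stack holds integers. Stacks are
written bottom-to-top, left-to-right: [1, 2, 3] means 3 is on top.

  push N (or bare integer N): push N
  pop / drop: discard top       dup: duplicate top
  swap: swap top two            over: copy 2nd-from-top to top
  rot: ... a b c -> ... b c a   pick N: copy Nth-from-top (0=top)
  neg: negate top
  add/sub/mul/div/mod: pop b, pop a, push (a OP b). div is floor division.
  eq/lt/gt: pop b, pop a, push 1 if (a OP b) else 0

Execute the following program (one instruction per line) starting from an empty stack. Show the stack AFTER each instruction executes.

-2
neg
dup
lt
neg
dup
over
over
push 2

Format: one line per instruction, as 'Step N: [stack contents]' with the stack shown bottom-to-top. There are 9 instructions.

Step 1: [-2]
Step 2: [2]
Step 3: [2, 2]
Step 4: [0]
Step 5: [0]
Step 6: [0, 0]
Step 7: [0, 0, 0]
Step 8: [0, 0, 0, 0]
Step 9: [0, 0, 0, 0, 2]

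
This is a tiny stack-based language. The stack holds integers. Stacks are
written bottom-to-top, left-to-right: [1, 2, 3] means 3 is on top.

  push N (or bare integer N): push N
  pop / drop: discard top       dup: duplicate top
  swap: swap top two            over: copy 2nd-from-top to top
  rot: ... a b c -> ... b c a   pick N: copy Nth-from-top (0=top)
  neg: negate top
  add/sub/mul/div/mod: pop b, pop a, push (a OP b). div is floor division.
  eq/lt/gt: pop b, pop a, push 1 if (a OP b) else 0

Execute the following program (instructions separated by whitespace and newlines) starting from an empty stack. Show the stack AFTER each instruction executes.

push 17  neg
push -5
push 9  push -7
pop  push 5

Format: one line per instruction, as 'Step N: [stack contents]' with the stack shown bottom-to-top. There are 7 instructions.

Step 1: [17]
Step 2: [-17]
Step 3: [-17, -5]
Step 4: [-17, -5, 9]
Step 5: [-17, -5, 9, -7]
Step 6: [-17, -5, 9]
Step 7: [-17, -5, 9, 5]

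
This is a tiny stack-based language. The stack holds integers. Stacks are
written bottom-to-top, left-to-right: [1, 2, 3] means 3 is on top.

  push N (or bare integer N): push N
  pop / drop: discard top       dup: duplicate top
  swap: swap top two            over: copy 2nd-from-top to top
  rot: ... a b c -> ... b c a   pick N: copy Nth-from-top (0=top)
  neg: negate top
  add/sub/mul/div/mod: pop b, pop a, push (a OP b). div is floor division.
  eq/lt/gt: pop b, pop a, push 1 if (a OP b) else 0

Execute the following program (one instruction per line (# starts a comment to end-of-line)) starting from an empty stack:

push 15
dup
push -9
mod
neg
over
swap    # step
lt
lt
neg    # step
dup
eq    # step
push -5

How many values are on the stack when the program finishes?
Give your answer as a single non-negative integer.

After 'push 15': stack = [15] (depth 1)
After 'dup': stack = [15, 15] (depth 2)
After 'push -9': stack = [15, 15, -9] (depth 3)
After 'mod': stack = [15, -3] (depth 2)
After 'neg': stack = [15, 3] (depth 2)
After 'over': stack = [15, 3, 15] (depth 3)
After 'swap': stack = [15, 15, 3] (depth 3)
After 'lt': stack = [15, 0] (depth 2)
After 'lt': stack = [0] (depth 1)
After 'neg': stack = [0] (depth 1)
After 'dup': stack = [0, 0] (depth 2)
After 'eq': stack = [1] (depth 1)
After 'push -5': stack = [1, -5] (depth 2)

Answer: 2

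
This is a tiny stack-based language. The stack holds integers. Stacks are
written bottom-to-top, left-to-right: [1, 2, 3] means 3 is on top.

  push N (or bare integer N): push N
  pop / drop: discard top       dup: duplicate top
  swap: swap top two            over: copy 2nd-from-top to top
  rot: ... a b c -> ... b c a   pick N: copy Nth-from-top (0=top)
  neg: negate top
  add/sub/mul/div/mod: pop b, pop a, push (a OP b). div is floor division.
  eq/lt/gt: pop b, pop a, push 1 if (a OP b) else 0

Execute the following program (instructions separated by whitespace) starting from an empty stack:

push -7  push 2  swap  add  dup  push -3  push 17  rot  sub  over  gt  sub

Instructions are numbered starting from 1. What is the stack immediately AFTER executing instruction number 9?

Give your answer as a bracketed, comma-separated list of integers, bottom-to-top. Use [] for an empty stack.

Step 1 ('push -7'): [-7]
Step 2 ('push 2'): [-7, 2]
Step 3 ('swap'): [2, -7]
Step 4 ('add'): [-5]
Step 5 ('dup'): [-5, -5]
Step 6 ('push -3'): [-5, -5, -3]
Step 7 ('push 17'): [-5, -5, -3, 17]
Step 8 ('rot'): [-5, -3, 17, -5]
Step 9 ('sub'): [-5, -3, 22]

Answer: [-5, -3, 22]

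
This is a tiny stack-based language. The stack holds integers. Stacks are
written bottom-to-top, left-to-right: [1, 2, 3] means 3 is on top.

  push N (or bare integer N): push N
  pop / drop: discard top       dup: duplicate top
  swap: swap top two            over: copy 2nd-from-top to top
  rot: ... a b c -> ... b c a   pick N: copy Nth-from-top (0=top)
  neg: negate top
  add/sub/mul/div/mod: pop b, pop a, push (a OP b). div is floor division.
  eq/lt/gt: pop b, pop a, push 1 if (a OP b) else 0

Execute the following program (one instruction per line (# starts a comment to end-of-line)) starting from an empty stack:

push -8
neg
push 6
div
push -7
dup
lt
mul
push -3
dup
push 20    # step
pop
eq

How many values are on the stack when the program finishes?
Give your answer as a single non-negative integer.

Answer: 2

Derivation:
After 'push -8': stack = [-8] (depth 1)
After 'neg': stack = [8] (depth 1)
After 'push 6': stack = [8, 6] (depth 2)
After 'div': stack = [1] (depth 1)
After 'push -7': stack = [1, -7] (depth 2)
After 'dup': stack = [1, -7, -7] (depth 3)
After 'lt': stack = [1, 0] (depth 2)
After 'mul': stack = [0] (depth 1)
After 'push -3': stack = [0, -3] (depth 2)
After 'dup': stack = [0, -3, -3] (depth 3)
After 'push 20': stack = [0, -3, -3, 20] (depth 4)
After 'pop': stack = [0, -3, -3] (depth 3)
After 'eq': stack = [0, 1] (depth 2)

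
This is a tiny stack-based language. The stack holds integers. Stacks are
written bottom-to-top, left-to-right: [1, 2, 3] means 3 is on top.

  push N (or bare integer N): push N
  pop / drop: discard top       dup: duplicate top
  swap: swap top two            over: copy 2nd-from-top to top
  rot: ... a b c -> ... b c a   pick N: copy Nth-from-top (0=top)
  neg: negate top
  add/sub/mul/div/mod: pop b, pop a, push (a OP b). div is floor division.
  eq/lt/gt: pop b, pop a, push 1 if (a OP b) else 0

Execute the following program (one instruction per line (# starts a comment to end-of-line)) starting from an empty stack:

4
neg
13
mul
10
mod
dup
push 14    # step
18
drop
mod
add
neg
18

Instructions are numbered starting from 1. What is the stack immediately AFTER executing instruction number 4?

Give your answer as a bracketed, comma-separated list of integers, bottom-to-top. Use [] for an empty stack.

Step 1 ('4'): [4]
Step 2 ('neg'): [-4]
Step 3 ('13'): [-4, 13]
Step 4 ('mul'): [-52]

Answer: [-52]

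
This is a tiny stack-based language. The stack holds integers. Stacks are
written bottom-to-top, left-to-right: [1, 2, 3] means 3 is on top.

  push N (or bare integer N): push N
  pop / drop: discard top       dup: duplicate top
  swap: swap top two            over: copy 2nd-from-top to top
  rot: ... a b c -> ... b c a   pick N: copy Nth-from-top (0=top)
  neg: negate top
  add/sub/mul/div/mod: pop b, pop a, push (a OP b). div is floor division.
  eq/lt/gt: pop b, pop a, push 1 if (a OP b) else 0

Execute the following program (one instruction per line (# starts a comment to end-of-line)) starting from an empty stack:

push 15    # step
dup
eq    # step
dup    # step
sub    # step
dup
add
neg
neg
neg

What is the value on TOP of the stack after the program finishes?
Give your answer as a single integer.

Answer: 0

Derivation:
After 'push 15': [15]
After 'dup': [15, 15]
After 'eq': [1]
After 'dup': [1, 1]
After 'sub': [0]
After 'dup': [0, 0]
After 'add': [0]
After 'neg': [0]
After 'neg': [0]
After 'neg': [0]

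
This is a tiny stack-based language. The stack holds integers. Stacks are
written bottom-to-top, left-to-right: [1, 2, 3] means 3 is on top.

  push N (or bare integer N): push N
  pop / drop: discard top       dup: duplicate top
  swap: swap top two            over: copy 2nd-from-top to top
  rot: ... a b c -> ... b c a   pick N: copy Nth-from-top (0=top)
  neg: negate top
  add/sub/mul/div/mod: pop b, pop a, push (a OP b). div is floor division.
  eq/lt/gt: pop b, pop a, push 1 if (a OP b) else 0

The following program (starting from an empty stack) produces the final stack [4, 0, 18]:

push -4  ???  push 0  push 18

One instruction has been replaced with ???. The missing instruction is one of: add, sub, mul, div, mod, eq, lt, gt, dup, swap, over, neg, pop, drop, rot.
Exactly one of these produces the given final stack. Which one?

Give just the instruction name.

Answer: neg

Derivation:
Stack before ???: [-4]
Stack after ???:  [4]
The instruction that transforms [-4] -> [4] is: neg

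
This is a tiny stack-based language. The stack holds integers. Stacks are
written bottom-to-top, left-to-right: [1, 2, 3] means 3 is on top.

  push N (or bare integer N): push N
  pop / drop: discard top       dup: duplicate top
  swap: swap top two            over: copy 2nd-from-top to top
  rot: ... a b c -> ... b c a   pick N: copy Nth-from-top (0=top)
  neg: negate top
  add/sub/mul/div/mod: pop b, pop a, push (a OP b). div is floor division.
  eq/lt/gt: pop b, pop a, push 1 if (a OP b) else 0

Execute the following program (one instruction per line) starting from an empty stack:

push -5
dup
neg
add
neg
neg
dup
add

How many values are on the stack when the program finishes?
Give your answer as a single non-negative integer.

After 'push -5': stack = [-5] (depth 1)
After 'dup': stack = [-5, -5] (depth 2)
After 'neg': stack = [-5, 5] (depth 2)
After 'add': stack = [0] (depth 1)
After 'neg': stack = [0] (depth 1)
After 'neg': stack = [0] (depth 1)
After 'dup': stack = [0, 0] (depth 2)
After 'add': stack = [0] (depth 1)

Answer: 1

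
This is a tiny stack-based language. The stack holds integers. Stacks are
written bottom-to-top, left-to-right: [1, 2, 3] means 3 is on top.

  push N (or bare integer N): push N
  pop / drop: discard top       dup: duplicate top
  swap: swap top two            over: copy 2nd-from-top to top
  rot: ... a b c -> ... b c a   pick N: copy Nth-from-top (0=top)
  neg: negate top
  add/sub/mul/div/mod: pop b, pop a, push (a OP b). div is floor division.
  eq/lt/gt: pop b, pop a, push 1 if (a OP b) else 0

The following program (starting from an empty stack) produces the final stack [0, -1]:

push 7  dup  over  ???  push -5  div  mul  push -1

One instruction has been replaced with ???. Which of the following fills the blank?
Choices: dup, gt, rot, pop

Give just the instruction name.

Answer: gt

Derivation:
Stack before ???: [7, 7, 7]
Stack after ???:  [7, 0]
Checking each choice:
  dup: produces [7, 7, -14, -1]
  gt: MATCH
  rot: produces [7, -14, -1]
  pop: produces [-14, -1]


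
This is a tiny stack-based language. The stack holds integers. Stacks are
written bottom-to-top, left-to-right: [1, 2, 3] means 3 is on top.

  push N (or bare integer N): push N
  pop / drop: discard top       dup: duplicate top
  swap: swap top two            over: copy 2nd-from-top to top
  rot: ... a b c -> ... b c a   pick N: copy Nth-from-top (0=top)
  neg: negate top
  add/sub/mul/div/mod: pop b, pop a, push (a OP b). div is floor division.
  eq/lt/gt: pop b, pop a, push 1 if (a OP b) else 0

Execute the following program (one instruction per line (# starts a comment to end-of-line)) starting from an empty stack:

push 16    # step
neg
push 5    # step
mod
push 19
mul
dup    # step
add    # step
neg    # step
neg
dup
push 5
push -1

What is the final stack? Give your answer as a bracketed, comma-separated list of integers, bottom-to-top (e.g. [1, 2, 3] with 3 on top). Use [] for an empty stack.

Answer: [152, 152, 5, -1]

Derivation:
After 'push 16': [16]
After 'neg': [-16]
After 'push 5': [-16, 5]
After 'mod': [4]
After 'push 19': [4, 19]
After 'mul': [76]
After 'dup': [76, 76]
After 'add': [152]
After 'neg': [-152]
After 'neg': [152]
After 'dup': [152, 152]
After 'push 5': [152, 152, 5]
After 'push -1': [152, 152, 5, -1]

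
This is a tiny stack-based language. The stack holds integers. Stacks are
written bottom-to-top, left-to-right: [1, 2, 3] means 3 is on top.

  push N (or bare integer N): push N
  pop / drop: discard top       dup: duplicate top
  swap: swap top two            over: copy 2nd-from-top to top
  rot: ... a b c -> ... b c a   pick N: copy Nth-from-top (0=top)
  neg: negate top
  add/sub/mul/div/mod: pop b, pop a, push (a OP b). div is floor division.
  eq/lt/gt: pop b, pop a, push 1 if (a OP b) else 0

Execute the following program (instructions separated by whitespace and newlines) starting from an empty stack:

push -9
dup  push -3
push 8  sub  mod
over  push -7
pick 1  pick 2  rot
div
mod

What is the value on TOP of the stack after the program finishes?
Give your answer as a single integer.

After 'push -9': [-9]
After 'dup': [-9, -9]
After 'push -3': [-9, -9, -3]
After 'push 8': [-9, -9, -3, 8]
After 'sub': [-9, -9, -11]
After 'mod': [-9, -9]
After 'over': [-9, -9, -9]
After 'push -7': [-9, -9, -9, -7]
After 'pick 1': [-9, -9, -9, -7, -9]
After 'pick 2': [-9, -9, -9, -7, -9, -9]
After 'rot': [-9, -9, -9, -9, -9, -7]
After 'div': [-9, -9, -9, -9, 1]
After 'mod': [-9, -9, -9, 0]

Answer: 0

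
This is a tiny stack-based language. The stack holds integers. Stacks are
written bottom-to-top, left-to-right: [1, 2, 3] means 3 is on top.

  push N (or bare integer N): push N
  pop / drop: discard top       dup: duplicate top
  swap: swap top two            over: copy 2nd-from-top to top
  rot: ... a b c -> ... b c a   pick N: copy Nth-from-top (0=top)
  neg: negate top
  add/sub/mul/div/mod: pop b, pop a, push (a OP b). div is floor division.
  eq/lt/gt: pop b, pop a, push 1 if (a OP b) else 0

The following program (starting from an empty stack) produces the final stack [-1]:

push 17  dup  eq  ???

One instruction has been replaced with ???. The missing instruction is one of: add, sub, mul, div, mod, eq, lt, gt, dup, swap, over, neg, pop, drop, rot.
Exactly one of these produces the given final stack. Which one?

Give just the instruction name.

Stack before ???: [1]
Stack after ???:  [-1]
The instruction that transforms [1] -> [-1] is: neg

Answer: neg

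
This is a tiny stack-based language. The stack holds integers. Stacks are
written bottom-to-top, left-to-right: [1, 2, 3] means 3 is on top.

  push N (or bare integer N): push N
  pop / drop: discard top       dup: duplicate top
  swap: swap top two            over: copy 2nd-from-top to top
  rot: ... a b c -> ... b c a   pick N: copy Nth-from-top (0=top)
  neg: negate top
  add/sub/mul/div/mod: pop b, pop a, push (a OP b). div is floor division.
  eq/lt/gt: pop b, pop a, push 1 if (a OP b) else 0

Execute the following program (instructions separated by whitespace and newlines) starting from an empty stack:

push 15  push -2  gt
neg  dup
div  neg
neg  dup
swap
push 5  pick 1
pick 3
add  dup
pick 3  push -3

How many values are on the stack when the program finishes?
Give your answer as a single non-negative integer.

After 'push 15': stack = [15] (depth 1)
After 'push -2': stack = [15, -2] (depth 2)
After 'gt': stack = [1] (depth 1)
After 'neg': stack = [-1] (depth 1)
After 'dup': stack = [-1, -1] (depth 2)
After 'div': stack = [1] (depth 1)
After 'neg': stack = [-1] (depth 1)
After 'neg': stack = [1] (depth 1)
After 'dup': stack = [1, 1] (depth 2)
After 'swap': stack = [1, 1] (depth 2)
After 'push 5': stack = [1, 1, 5] (depth 3)
After 'pick 1': stack = [1, 1, 5, 1] (depth 4)
After 'pick 3': stack = [1, 1, 5, 1, 1] (depth 5)
After 'add': stack = [1, 1, 5, 2] (depth 4)
After 'dup': stack = [1, 1, 5, 2, 2] (depth 5)
After 'pick 3': stack = [1, 1, 5, 2, 2, 1] (depth 6)
After 'push -3': stack = [1, 1, 5, 2, 2, 1, -3] (depth 7)

Answer: 7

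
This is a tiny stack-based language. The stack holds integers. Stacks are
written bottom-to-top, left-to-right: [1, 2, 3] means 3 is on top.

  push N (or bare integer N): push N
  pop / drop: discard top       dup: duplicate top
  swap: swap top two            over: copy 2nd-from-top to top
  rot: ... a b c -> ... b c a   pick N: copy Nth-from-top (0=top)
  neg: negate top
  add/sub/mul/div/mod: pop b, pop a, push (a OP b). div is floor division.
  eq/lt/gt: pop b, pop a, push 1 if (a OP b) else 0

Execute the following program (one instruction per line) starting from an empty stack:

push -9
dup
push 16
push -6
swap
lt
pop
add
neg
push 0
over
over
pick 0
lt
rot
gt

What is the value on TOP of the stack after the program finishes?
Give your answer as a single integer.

Answer: 0

Derivation:
After 'push -9': [-9]
After 'dup': [-9, -9]
After 'push 16': [-9, -9, 16]
After 'push -6': [-9, -9, 16, -6]
After 'swap': [-9, -9, -6, 16]
After 'lt': [-9, -9, 1]
After 'pop': [-9, -9]
After 'add': [-18]
After 'neg': [18]
After 'push 0': [18, 0]
After 'over': [18, 0, 18]
After 'over': [18, 0, 18, 0]
After 'pick 0': [18, 0, 18, 0, 0]
After 'lt': [18, 0, 18, 0]
After 'rot': [18, 18, 0, 0]
After 'gt': [18, 18, 0]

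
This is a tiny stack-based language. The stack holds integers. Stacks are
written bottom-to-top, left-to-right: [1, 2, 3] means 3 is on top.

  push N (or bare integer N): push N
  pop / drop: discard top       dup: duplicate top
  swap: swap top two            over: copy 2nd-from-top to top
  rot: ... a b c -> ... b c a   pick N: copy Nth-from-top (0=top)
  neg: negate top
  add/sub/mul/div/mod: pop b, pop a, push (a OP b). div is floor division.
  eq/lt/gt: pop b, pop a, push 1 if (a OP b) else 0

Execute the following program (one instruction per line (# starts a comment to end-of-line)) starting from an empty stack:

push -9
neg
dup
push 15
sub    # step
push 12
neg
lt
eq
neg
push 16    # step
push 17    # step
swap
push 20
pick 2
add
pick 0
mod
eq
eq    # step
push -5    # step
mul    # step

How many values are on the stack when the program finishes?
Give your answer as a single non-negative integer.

After 'push -9': stack = [-9] (depth 1)
After 'neg': stack = [9] (depth 1)
After 'dup': stack = [9, 9] (depth 2)
After 'push 15': stack = [9, 9, 15] (depth 3)
After 'sub': stack = [9, -6] (depth 2)
After 'push 12': stack = [9, -6, 12] (depth 3)
After 'neg': stack = [9, -6, -12] (depth 3)
After 'lt': stack = [9, 0] (depth 2)
After 'eq': stack = [0] (depth 1)
After 'neg': stack = [0] (depth 1)
  ...
After 'swap': stack = [0, 17, 16] (depth 3)
After 'push 20': stack = [0, 17, 16, 20] (depth 4)
After 'pick 2': stack = [0, 17, 16, 20, 17] (depth 5)
After 'add': stack = [0, 17, 16, 37] (depth 4)
After 'pick 0': stack = [0, 17, 16, 37, 37] (depth 5)
After 'mod': stack = [0, 17, 16, 0] (depth 4)
After 'eq': stack = [0, 17, 0] (depth 3)
After 'eq': stack = [0, 0] (depth 2)
After 'push -5': stack = [0, 0, -5] (depth 3)
After 'mul': stack = [0, 0] (depth 2)

Answer: 2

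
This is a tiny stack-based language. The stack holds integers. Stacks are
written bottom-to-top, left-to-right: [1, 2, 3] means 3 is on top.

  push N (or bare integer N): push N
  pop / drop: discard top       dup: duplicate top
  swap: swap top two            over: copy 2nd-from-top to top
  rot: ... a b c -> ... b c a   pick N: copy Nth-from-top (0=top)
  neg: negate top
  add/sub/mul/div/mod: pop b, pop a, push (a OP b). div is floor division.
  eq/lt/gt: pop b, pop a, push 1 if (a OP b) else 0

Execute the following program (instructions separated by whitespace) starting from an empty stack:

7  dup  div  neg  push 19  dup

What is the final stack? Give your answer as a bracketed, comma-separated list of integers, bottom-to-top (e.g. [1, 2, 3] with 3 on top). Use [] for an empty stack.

Answer: [-1, 19, 19]

Derivation:
After 'push 7': [7]
After 'dup': [7, 7]
After 'div': [1]
After 'neg': [-1]
After 'push 19': [-1, 19]
After 'dup': [-1, 19, 19]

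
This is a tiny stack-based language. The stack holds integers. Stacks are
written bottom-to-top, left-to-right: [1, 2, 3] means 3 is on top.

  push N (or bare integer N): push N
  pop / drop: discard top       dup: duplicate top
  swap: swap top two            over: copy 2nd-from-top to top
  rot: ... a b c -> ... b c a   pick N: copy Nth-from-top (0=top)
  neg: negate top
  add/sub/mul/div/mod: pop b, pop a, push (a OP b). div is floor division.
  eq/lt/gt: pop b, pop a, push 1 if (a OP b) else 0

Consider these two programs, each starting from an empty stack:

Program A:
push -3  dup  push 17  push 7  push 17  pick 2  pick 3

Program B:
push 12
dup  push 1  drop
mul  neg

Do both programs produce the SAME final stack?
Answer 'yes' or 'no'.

Answer: no

Derivation:
Program A trace:
  After 'push -3': [-3]
  After 'dup': [-3, -3]
  After 'push 17': [-3, -3, 17]
  After 'push 7': [-3, -3, 17, 7]
  After 'push 17': [-3, -3, 17, 7, 17]
  After 'pick 2': [-3, -3, 17, 7, 17, 17]
  After 'pick 3': [-3, -3, 17, 7, 17, 17, 17]
Program A final stack: [-3, -3, 17, 7, 17, 17, 17]

Program B trace:
  After 'push 12': [12]
  After 'dup': [12, 12]
  After 'push 1': [12, 12, 1]
  After 'drop': [12, 12]
  After 'mul': [144]
  After 'neg': [-144]
Program B final stack: [-144]
Same: no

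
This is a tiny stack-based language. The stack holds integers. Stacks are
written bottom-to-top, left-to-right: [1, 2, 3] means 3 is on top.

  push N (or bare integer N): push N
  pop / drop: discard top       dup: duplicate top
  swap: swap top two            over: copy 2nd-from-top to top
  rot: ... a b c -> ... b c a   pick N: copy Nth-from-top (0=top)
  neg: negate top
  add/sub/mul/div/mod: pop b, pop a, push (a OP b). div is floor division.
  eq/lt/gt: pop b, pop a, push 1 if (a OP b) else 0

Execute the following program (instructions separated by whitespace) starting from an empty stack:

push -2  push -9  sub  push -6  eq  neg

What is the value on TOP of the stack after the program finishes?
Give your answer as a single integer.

Answer: 0

Derivation:
After 'push -2': [-2]
After 'push -9': [-2, -9]
After 'sub': [7]
After 'push -6': [7, -6]
After 'eq': [0]
After 'neg': [0]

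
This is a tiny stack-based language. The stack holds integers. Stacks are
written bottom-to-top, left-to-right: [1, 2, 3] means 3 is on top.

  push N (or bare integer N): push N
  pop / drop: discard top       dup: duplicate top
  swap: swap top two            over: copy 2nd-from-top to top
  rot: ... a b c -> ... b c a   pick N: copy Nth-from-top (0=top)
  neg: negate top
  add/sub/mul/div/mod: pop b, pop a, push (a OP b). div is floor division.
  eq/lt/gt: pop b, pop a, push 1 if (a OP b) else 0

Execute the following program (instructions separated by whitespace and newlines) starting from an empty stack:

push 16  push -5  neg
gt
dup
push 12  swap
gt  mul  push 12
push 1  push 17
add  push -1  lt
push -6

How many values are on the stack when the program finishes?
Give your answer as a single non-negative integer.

Answer: 4

Derivation:
After 'push 16': stack = [16] (depth 1)
After 'push -5': stack = [16, -5] (depth 2)
After 'neg': stack = [16, 5] (depth 2)
After 'gt': stack = [1] (depth 1)
After 'dup': stack = [1, 1] (depth 2)
After 'push 12': stack = [1, 1, 12] (depth 3)
After 'swap': stack = [1, 12, 1] (depth 3)
After 'gt': stack = [1, 1] (depth 2)
After 'mul': stack = [1] (depth 1)
After 'push 12': stack = [1, 12] (depth 2)
After 'push 1': stack = [1, 12, 1] (depth 3)
After 'push 17': stack = [1, 12, 1, 17] (depth 4)
After 'add': stack = [1, 12, 18] (depth 3)
After 'push -1': stack = [1, 12, 18, -1] (depth 4)
After 'lt': stack = [1, 12, 0] (depth 3)
After 'push -6': stack = [1, 12, 0, -6] (depth 4)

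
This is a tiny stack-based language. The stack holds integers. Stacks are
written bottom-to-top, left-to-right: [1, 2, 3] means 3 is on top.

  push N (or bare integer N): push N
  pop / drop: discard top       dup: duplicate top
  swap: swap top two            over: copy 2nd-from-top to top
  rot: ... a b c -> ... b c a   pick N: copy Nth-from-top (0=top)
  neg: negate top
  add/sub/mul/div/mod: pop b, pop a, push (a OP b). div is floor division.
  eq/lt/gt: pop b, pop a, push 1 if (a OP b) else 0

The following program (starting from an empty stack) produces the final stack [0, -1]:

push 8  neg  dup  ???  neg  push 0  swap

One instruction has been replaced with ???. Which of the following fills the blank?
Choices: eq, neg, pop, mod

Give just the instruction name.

Stack before ???: [-8, -8]
Stack after ???:  [1]
Checking each choice:
  eq: MATCH
  neg: produces [-8, 0, -8]
  pop: produces [0, 8]
  mod: produces [0, 0]


Answer: eq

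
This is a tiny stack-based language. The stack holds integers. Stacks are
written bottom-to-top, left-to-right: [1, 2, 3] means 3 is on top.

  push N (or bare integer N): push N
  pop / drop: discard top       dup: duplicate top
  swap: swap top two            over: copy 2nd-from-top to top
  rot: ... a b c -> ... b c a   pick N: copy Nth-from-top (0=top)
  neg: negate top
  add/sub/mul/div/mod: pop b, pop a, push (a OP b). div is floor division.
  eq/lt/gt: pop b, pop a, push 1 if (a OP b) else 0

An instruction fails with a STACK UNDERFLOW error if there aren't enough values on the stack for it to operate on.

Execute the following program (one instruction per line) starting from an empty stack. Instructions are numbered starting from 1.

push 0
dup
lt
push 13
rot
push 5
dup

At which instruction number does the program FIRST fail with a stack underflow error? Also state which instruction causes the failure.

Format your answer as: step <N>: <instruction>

Step 1 ('push 0'): stack = [0], depth = 1
Step 2 ('dup'): stack = [0, 0], depth = 2
Step 3 ('lt'): stack = [0], depth = 1
Step 4 ('push 13'): stack = [0, 13], depth = 2
Step 5 ('rot'): needs 3 value(s) but depth is 2 — STACK UNDERFLOW

Answer: step 5: rot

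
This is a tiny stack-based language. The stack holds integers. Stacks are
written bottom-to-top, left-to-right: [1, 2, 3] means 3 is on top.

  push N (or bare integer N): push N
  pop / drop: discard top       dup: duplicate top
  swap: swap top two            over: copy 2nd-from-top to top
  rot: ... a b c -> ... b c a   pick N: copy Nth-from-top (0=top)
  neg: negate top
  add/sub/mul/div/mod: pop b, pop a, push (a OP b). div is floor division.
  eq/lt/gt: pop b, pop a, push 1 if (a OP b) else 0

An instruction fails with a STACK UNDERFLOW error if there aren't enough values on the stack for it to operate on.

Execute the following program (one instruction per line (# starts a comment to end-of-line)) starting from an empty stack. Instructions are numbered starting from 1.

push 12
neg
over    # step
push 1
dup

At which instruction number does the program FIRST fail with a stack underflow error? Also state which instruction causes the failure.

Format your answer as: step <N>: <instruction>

Step 1 ('push 12'): stack = [12], depth = 1
Step 2 ('neg'): stack = [-12], depth = 1
Step 3 ('over'): needs 2 value(s) but depth is 1 — STACK UNDERFLOW

Answer: step 3: over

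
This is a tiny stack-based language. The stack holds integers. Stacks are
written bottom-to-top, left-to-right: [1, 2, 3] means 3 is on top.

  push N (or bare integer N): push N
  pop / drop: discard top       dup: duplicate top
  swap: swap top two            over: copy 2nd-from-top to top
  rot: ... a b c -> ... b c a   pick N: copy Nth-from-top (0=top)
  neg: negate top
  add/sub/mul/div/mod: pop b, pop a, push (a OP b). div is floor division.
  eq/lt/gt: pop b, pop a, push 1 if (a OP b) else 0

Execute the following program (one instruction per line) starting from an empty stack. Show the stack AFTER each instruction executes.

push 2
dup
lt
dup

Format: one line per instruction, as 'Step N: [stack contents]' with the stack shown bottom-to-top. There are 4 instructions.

Step 1: [2]
Step 2: [2, 2]
Step 3: [0]
Step 4: [0, 0]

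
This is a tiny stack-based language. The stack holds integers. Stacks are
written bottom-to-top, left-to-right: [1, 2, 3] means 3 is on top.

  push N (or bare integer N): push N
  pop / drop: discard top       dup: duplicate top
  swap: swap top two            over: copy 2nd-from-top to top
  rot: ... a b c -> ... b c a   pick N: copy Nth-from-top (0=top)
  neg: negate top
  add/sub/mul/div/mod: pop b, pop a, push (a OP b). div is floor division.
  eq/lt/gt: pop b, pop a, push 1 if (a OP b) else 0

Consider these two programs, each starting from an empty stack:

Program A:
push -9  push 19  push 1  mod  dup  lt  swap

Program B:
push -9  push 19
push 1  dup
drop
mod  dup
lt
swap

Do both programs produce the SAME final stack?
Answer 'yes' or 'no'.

Answer: yes

Derivation:
Program A trace:
  After 'push -9': [-9]
  After 'push 19': [-9, 19]
  After 'push 1': [-9, 19, 1]
  After 'mod': [-9, 0]
  After 'dup': [-9, 0, 0]
  After 'lt': [-9, 0]
  After 'swap': [0, -9]
Program A final stack: [0, -9]

Program B trace:
  After 'push -9': [-9]
  After 'push 19': [-9, 19]
  After 'push 1': [-9, 19, 1]
  After 'dup': [-9, 19, 1, 1]
  After 'drop': [-9, 19, 1]
  After 'mod': [-9, 0]
  After 'dup': [-9, 0, 0]
  After 'lt': [-9, 0]
  After 'swap': [0, -9]
Program B final stack: [0, -9]
Same: yes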